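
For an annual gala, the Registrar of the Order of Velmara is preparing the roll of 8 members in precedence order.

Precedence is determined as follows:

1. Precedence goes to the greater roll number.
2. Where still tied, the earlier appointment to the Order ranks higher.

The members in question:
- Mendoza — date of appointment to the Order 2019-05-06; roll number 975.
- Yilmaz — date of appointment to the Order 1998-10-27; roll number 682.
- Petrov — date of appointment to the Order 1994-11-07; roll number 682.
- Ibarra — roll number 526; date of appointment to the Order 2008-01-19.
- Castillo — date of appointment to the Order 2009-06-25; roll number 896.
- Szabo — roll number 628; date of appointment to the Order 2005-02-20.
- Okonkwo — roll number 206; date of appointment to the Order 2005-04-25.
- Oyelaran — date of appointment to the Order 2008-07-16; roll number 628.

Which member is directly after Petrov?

By roll number (higher first): Mendoza (975); then Castillo (896); then Petrov and Yilmaz (both 682); then Szabo and Oyelaran (both 628); then Ibarra (526); then Okonkwo (206).
Among Petrov and Yilmaz, by date of appointment to the Order (earlier first): Petrov (1994-11-07) before Yilmaz (1998-10-27).
Among Szabo and Oyelaran, by date of appointment to the Order (earlier first): Szabo (2005-02-20) before Oyelaran (2008-07-16).
Order: Mendoza, Castillo, Petrov, Yilmaz, Szabo, Oyelaran, Ibarra, Okonkwo.

Yilmaz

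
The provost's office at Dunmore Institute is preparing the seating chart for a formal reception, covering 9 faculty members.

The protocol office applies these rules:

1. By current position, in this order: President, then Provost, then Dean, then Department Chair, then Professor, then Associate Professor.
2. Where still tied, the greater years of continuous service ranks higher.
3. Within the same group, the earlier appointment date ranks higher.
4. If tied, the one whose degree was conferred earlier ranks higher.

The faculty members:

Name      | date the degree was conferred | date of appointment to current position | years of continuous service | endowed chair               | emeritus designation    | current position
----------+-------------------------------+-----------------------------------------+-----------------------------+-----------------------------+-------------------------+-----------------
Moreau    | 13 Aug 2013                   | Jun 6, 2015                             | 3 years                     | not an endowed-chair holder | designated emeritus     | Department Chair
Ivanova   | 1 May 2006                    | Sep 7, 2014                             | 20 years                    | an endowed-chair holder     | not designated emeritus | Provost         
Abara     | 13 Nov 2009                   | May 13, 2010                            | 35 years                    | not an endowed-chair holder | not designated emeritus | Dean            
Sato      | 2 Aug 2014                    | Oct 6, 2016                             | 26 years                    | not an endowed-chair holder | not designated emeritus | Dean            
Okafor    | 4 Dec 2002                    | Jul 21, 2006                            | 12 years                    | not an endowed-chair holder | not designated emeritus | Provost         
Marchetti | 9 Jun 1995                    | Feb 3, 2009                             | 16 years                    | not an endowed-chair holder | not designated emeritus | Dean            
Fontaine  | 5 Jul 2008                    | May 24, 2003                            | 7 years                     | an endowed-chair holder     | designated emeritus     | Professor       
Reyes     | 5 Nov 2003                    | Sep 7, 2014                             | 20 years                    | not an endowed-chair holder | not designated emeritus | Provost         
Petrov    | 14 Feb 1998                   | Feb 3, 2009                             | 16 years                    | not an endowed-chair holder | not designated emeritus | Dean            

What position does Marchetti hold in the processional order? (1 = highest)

By current position: Reyes, Ivanova and Okafor (Provost); then Abara, Sato, Marchetti and Petrov (Dean); then Moreau (Department Chair); then Fontaine (Professor).
Among Reyes, Ivanova and Okafor, by years of continuous service (higher first): Reyes and Ivanova (20 years) before Okafor (12 years).
Reyes and Ivanova both have date of appointment to current position Sep 7, 2014, so the next rule applies.
Among Reyes and Ivanova, by date the degree was conferred (earlier first): Reyes (5 Nov 2003) before Ivanova (1 May 2006).
Among Abara, Sato, Marchetti and Petrov, by years of continuous service (higher first): Abara (35 years) before Sato (26 years) before Marchetti and Petrov (16 years).
Marchetti and Petrov both have date of appointment to current position Feb 3, 2009, so the next rule applies.
Among Marchetti and Petrov, by date the degree was conferred (earlier first): Marchetti (9 Jun 1995) before Petrov (14 Feb 1998).
Order: Reyes, Ivanova, Okafor, Abara, Sato, Marchetti, Petrov, Moreau, Fontaine. So position 6.

6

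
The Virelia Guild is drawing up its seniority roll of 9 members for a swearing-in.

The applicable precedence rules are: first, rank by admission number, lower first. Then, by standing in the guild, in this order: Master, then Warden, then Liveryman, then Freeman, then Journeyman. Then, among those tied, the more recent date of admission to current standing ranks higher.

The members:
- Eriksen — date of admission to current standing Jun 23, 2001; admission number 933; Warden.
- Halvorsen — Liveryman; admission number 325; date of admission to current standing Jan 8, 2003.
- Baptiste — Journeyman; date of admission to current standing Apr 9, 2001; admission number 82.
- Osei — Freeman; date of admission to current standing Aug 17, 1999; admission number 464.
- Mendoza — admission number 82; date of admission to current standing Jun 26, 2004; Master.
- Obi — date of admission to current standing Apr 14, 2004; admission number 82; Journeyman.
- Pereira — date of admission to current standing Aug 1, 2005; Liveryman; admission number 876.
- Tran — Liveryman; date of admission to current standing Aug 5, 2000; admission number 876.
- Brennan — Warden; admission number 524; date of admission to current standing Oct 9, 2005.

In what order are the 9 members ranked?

Mendoza, Obi, Baptiste, Halvorsen, Osei, Brennan, Pereira, Tran, Eriksen

By admission number (lower first): Mendoza, Obi and Baptiste (each 82); then Halvorsen (325); then Osei (464); then Brennan (524); then Pereira and Tran (both 876); then Eriksen (933).
Among Mendoza, Obi and Baptiste, by standing in the guild: Mendoza (Master) before Obi and Baptiste (Journeyman).
Among Obi and Baptiste, by date of admission to current standing (later first): Obi (Apr 14, 2004) before Baptiste (Apr 9, 2001).
Pereira and Tran are each Liveryman, so the next rule applies.
Among Pereira and Tran, by date of admission to current standing (later first): Pereira (Aug 1, 2005) before Tran (Aug 5, 2000).
Full order: Mendoza, Obi, Baptiste, Halvorsen, Osei, Brennan, Pereira, Tran, Eriksen.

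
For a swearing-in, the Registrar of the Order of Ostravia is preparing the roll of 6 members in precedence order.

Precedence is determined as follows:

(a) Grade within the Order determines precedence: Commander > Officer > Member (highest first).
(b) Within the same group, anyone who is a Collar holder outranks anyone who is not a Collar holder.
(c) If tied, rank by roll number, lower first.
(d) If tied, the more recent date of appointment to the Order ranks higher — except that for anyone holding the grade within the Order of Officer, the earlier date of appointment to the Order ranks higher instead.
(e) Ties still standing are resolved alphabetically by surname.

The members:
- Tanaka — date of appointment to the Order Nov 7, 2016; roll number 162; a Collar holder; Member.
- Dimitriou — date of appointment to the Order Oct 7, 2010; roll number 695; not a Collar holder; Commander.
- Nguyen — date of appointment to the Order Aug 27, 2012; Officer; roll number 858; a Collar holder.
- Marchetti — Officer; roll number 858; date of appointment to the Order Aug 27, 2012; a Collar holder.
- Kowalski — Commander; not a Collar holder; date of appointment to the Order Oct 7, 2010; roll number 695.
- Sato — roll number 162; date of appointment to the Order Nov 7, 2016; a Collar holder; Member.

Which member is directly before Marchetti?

By grade within the Order: Dimitriou and Kowalski (Commander); then Marchetti and Nguyen (Officer); then Sato and Tanaka (Member).
Dimitriou and Kowalski are each not a Collar holder, so the next rule applies.
Dimitriou and Kowalski both have roll number 695, so the next rule applies.
Dimitriou and Kowalski both have date of appointment to the Order Oct 7, 2010, so the next rule applies.
Among Dimitriou and Kowalski, alphabetically by surname: Dimitriou before Kowalski.
Marchetti and Nguyen are each a Collar holder, so the next rule applies.
Marchetti and Nguyen both have roll number 858, so the next rule applies.
Marchetti and Nguyen both have date of appointment to the Order Aug 27, 2012, so the next rule applies.
Among Marchetti and Nguyen, alphabetically by surname: Marchetti before Nguyen.
Sato and Tanaka are each a Collar holder, so the next rule applies.
Sato and Tanaka both have roll number 162, so the next rule applies.
Sato and Tanaka both have date of appointment to the Order Nov 7, 2016, so the next rule applies.
Among Sato and Tanaka, alphabetically by surname: Sato before Tanaka.
Order: Dimitriou, Kowalski, Marchetti, Nguyen, Sato, Tanaka.

Kowalski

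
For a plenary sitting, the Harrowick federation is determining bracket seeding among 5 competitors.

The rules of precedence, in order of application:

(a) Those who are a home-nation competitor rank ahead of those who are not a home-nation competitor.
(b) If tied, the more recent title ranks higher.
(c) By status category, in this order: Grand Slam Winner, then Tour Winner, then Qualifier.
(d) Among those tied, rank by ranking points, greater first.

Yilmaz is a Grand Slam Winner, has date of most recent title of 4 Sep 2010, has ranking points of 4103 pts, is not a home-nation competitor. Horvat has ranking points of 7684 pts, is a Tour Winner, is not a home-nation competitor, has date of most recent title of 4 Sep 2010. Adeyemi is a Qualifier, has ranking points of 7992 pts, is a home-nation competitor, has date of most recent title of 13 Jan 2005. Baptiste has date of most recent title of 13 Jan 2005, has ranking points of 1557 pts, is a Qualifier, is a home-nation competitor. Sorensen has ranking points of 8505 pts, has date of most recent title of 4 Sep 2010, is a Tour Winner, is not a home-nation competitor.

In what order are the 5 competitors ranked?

By the first rule: Adeyemi and Baptiste (both a home-nation competitor); then Yilmaz, Sorensen and Horvat (each not a home-nation competitor).
Adeyemi and Baptiste both have date of most recent title 13 Jan 2005, so the next rule applies.
Adeyemi and Baptiste are each Qualifier, so the next rule applies.
Among Adeyemi and Baptiste, by ranking points (higher first): Adeyemi (7992 pts) before Baptiste (1557 pts).
Yilmaz, Sorensen and Horvat all have date of most recent title 4 Sep 2010, so the next rule applies.
Among Yilmaz, Sorensen and Horvat, by status category: Yilmaz (Grand Slam Winner) before Sorensen and Horvat (Tour Winner).
Among Sorensen and Horvat, by ranking points (higher first): Sorensen (8505 pts) before Horvat (7684 pts).
Full order: Adeyemi, Baptiste, Yilmaz, Sorensen, Horvat.

Adeyemi, Baptiste, Yilmaz, Sorensen, Horvat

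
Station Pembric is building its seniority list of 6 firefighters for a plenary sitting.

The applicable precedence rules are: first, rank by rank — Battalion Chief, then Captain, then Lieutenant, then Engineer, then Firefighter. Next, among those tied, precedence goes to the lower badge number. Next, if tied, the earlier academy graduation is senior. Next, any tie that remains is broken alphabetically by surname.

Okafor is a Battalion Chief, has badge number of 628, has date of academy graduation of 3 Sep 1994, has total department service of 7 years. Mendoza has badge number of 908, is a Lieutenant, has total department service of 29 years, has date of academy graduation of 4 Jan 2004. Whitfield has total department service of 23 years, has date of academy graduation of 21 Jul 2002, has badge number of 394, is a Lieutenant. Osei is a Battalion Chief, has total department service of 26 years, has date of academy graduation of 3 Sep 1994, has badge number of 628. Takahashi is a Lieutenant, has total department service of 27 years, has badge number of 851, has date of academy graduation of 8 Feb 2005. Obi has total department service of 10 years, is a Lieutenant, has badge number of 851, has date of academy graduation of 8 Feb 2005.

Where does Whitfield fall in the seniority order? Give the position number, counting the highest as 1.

By rank: Okafor and Osei (Battalion Chief); then Whitfield, Obi, Takahashi and Mendoza (Lieutenant).
Okafor and Osei both have badge number 628, so the next rule applies.
Okafor and Osei both have date of academy graduation 3 Sep 1994, so the next rule applies.
Among Okafor and Osei, alphabetically by surname: Okafor before Osei.
Among Whitfield, Obi, Takahashi and Mendoza, by badge number (lower first): Whitfield (394) before Obi and Takahashi (851) before Mendoza (908).
Obi and Takahashi both have date of academy graduation 8 Feb 2005, so the next rule applies.
Among Obi and Takahashi, alphabetically by surname: Obi before Takahashi.
Order: Okafor, Osei, Whitfield, Obi, Takahashi, Mendoza. So position 3.

3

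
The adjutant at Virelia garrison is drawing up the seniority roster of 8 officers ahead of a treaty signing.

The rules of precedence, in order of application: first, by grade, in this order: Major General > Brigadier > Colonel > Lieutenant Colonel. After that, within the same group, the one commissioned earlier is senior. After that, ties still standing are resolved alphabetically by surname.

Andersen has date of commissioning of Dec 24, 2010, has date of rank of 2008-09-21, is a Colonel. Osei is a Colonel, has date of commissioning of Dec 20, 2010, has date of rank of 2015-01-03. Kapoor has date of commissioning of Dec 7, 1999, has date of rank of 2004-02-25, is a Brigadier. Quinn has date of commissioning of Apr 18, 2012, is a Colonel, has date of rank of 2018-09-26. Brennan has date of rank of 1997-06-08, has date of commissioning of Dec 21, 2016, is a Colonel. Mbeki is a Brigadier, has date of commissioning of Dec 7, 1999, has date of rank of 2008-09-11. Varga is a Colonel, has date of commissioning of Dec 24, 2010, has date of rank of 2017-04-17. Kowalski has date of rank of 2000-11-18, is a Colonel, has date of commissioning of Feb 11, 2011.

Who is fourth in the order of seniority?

Andersen

By grade: Kapoor and Mbeki (Brigadier); then Osei, Andersen, Varga, Kowalski, Quinn and Brennan (Colonel).
Kapoor and Mbeki both have date of commissioning Dec 7, 1999, so the next rule applies.
Among Kapoor and Mbeki, alphabetically by surname: Kapoor before Mbeki.
Among Osei, Andersen, Varga, Kowalski, Quinn and Brennan, by date of commissioning (earlier first): Osei (Dec 20, 2010) before Andersen and Varga (Dec 24, 2010) before Kowalski (Feb 11, 2011) before Quinn (Apr 18, 2012) before Brennan (Dec 21, 2016).
Among Andersen and Varga, alphabetically by surname: Andersen before Varga.
Order: Kapoor, Mbeki, Osei, Andersen, Varga, Kowalski, Quinn, Brennan.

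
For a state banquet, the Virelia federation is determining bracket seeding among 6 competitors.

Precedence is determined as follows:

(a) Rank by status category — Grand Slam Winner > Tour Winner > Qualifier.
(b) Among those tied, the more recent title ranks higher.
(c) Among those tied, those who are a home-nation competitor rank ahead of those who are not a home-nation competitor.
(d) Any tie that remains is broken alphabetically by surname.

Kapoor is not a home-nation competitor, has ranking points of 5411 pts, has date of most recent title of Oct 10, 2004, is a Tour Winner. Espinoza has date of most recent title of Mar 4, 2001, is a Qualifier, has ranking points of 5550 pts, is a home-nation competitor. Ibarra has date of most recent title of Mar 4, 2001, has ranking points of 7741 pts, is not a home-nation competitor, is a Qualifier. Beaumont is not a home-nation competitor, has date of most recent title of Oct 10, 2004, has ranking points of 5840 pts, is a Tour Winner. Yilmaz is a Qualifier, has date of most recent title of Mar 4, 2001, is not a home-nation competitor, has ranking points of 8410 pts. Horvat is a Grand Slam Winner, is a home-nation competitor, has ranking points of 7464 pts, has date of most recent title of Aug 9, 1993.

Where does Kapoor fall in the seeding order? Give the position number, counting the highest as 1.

By status category: Horvat (Grand Slam Winner); then Beaumont and Kapoor (Tour Winner); then Espinoza, Ibarra and Yilmaz (Qualifier).
Beaumont and Kapoor both have date of most recent title Oct 10, 2004, so the next rule applies.
Beaumont and Kapoor are each not a home-nation competitor, so the next rule applies.
Among Beaumont and Kapoor, alphabetically by surname: Beaumont before Kapoor.
Espinoza, Ibarra and Yilmaz all have date of most recent title Mar 4, 2001, so the next rule applies.
Among Espinoza, Ibarra and Yilmaz, a home-nation competitor before not a home-nation competitor: Espinoza (a home-nation competitor) before Ibarra and Yilmaz (not a home-nation competitor).
Among Ibarra and Yilmaz, alphabetically by surname: Ibarra before Yilmaz.
Order: Horvat, Beaumont, Kapoor, Espinoza, Ibarra, Yilmaz. So position 3.

3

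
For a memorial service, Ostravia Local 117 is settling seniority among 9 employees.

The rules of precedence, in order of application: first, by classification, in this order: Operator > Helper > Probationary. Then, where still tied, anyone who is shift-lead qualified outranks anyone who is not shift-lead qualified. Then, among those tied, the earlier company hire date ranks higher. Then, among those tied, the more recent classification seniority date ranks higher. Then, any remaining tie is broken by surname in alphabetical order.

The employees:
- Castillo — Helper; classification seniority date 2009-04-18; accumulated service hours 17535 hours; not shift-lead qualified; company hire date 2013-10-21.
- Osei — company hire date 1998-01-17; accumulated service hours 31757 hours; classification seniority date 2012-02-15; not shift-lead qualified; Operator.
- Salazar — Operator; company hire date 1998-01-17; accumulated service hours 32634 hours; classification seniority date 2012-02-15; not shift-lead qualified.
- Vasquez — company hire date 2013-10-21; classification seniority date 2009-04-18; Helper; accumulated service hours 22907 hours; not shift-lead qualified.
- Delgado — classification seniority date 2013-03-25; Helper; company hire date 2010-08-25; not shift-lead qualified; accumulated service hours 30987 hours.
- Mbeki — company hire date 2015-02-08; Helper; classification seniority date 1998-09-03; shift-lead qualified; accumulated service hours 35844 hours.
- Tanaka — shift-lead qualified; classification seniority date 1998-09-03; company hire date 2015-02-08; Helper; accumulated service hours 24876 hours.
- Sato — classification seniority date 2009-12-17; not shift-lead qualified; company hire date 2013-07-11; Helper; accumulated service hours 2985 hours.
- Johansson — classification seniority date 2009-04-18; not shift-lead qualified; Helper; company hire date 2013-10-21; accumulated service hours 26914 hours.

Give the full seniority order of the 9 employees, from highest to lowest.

By classification: Osei and Salazar (Operator); then Mbeki, Tanaka, Delgado, Sato, Castillo, Johansson and Vasquez (Helper).
Osei and Salazar are each not shift-lead qualified, so the next rule applies.
Osei and Salazar both have company hire date 1998-01-17, so the next rule applies.
Osei and Salazar both have classification seniority date 2012-02-15, so the next rule applies.
Among Osei and Salazar, alphabetically by surname: Osei before Salazar.
Among Mbeki, Tanaka, Delgado, Sato, Castillo, Johansson and Vasquez, shift-lead qualified before not shift-lead qualified: Mbeki and Tanaka (shift-lead qualified) before Delgado, Sato, Castillo, Johansson and Vasquez (not shift-lead qualified).
Mbeki and Tanaka both have company hire date 2015-02-08, so the next rule applies.
Mbeki and Tanaka both have classification seniority date 1998-09-03, so the next rule applies.
Among Mbeki and Tanaka, alphabetically by surname: Mbeki before Tanaka.
Among Delgado, Sato, Castillo, Johansson and Vasquez, by company hire date (earlier first): Delgado (2010-08-25) before Sato (2013-07-11) before Castillo, Johansson and Vasquez (2013-10-21).
Castillo, Johansson and Vasquez all have classification seniority date 2009-04-18, so the next rule applies.
Among Castillo, Johansson and Vasquez, alphabetically by surname: Castillo before Johansson before Vasquez.
Full order: Osei, Salazar, Mbeki, Tanaka, Delgado, Sato, Castillo, Johansson, Vasquez.

Osei, Salazar, Mbeki, Tanaka, Delgado, Sato, Castillo, Johansson, Vasquez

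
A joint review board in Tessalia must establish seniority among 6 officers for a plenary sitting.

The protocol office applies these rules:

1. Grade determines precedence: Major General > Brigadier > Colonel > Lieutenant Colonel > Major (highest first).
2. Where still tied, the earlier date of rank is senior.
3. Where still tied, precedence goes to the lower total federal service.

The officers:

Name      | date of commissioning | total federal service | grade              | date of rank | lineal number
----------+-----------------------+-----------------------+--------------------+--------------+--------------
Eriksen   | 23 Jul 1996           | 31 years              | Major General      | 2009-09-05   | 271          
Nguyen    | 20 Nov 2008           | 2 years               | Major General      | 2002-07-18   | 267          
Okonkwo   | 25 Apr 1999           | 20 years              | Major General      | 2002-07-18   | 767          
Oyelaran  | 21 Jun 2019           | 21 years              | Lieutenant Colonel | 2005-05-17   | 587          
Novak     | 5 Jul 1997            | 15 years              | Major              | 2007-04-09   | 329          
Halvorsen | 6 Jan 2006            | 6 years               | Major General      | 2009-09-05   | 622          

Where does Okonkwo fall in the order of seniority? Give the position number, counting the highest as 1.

2

By grade: Nguyen, Okonkwo, Halvorsen and Eriksen (Major General); then Oyelaran (Lieutenant Colonel); then Novak (Major).
Among Nguyen, Okonkwo, Halvorsen and Eriksen, by date of rank (earlier first): Nguyen and Okonkwo (2002-07-18) before Halvorsen and Eriksen (2009-09-05).
Among Nguyen and Okonkwo, by total federal service (lower first): Nguyen (2 years) before Okonkwo (20 years).
Among Halvorsen and Eriksen, by total federal service (lower first): Halvorsen (6 years) before Eriksen (31 years).
Order: Nguyen, Okonkwo, Halvorsen, Eriksen, Oyelaran, Novak. So position 2.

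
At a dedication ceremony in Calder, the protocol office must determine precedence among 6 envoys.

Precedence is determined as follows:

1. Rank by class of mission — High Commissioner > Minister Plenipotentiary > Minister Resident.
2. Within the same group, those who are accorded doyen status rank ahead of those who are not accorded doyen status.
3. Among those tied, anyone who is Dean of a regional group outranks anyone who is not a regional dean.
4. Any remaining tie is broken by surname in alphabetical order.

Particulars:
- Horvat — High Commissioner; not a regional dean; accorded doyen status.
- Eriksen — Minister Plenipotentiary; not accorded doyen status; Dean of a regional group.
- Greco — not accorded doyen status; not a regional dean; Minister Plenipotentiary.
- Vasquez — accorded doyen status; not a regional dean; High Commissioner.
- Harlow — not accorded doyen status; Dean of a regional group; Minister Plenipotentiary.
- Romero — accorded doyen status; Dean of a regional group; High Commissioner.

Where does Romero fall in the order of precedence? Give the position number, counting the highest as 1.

1

By class of mission: Romero, Horvat and Vasquez (High Commissioner); then Eriksen, Harlow and Greco (Minister Plenipotentiary).
Romero, Horvat and Vasquez are each accorded doyen status, so the next rule applies.
Among Romero, Horvat and Vasquez, Dean of a regional group before not a regional dean: Romero (Dean of a regional group) before Horvat and Vasquez (not a regional dean).
Among Horvat and Vasquez, alphabetically by surname: Horvat before Vasquez.
Eriksen, Harlow and Greco are each not accorded doyen status, so the next rule applies.
Among Eriksen, Harlow and Greco, Dean of a regional group before not a regional dean: Eriksen and Harlow (Dean of a regional group) before Greco (not a regional dean).
Among Eriksen and Harlow, alphabetically by surname: Eriksen before Harlow.
Order: Romero, Horvat, Vasquez, Eriksen, Harlow, Greco. So position 1.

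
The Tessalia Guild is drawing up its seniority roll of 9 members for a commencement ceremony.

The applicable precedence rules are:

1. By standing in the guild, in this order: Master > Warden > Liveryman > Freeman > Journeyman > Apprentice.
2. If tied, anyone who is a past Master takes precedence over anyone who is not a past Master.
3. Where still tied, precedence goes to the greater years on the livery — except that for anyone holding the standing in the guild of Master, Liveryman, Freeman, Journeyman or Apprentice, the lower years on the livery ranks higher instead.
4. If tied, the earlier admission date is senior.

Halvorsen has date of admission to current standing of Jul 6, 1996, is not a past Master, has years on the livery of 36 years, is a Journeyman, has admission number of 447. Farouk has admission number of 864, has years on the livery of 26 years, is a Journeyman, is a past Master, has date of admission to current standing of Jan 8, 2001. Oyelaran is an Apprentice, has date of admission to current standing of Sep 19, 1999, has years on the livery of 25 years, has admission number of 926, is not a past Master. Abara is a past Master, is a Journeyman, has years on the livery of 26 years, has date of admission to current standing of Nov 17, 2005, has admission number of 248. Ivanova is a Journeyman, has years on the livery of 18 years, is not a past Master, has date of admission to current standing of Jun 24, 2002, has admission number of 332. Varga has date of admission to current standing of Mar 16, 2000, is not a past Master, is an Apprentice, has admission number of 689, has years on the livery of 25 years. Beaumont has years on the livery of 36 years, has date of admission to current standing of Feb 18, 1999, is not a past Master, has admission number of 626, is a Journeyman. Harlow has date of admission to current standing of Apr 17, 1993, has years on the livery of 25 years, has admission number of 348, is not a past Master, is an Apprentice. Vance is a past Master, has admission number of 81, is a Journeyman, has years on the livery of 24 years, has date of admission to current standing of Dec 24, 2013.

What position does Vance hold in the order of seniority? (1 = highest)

1

By standing in the guild: Vance, Farouk, Abara, Ivanova, Halvorsen and Beaumont (Journeyman); then Harlow, Oyelaran and Varga (Apprentice).
Among Vance, Farouk, Abara, Ivanova, Halvorsen and Beaumont, a past Master before not a past Master: Vance, Farouk and Abara (a past Master) before Ivanova, Halvorsen and Beaumont (not a past Master).
Among Vance, Farouk and Abara, by years on the livery (lower first) (reversed rule for this group): Vance (24 years) before Farouk and Abara (26 years).
Among Farouk and Abara, by date of admission to current standing (earlier first): Farouk (Jan 8, 2001) before Abara (Nov 17, 2005).
Among Ivanova, Halvorsen and Beaumont, by years on the livery (lower first) (reversed rule for this group): Ivanova (18 years) before Halvorsen and Beaumont (36 years).
Among Halvorsen and Beaumont, by date of admission to current standing (earlier first): Halvorsen (Jul 6, 1996) before Beaumont (Feb 18, 1999).
Harlow, Oyelaran and Varga are each not a past Master, so the next rule applies.
Harlow, Oyelaran and Varga all have years on the livery 25 years, so the next rule applies.
Among Harlow, Oyelaran and Varga, by date of admission to current standing (earlier first): Harlow (Apr 17, 1993) before Oyelaran (Sep 19, 1999) before Varga (Mar 16, 2000).
Order: Vance, Farouk, Abara, Ivanova, Halvorsen, Beaumont, Harlow, Oyelaran, Varga. So position 1.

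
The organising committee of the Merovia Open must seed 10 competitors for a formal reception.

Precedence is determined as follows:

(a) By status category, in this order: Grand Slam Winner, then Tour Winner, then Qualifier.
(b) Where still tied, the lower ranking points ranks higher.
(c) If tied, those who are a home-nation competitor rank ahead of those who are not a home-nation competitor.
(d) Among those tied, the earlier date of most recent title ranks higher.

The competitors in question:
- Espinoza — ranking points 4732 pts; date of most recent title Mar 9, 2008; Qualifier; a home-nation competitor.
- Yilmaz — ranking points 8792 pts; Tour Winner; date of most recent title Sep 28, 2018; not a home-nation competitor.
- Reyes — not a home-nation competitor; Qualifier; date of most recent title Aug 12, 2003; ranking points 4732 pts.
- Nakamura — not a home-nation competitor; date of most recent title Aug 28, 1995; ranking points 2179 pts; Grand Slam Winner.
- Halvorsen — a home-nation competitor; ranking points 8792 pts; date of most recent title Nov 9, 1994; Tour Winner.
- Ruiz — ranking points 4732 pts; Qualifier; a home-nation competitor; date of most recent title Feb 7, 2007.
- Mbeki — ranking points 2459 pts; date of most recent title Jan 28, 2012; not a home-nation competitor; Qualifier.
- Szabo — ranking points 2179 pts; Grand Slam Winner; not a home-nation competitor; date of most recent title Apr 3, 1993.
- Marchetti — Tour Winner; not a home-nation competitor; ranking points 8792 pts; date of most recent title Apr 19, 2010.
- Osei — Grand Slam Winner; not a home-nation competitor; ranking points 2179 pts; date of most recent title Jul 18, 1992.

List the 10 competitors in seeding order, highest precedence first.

Osei, Szabo, Nakamura, Halvorsen, Marchetti, Yilmaz, Mbeki, Ruiz, Espinoza, Reyes

By status category: Osei, Szabo and Nakamura (Grand Slam Winner); then Halvorsen, Marchetti and Yilmaz (Tour Winner); then Mbeki, Ruiz, Espinoza and Reyes (Qualifier).
Osei, Szabo and Nakamura all have ranking points 2179 pts, so the next rule applies.
Osei, Szabo and Nakamura are each not a home-nation competitor, so the next rule applies.
Among Osei, Szabo and Nakamura, by date of most recent title (earlier first): Osei (Jul 18, 1992) before Szabo (Apr 3, 1993) before Nakamura (Aug 28, 1995).
Halvorsen, Marchetti and Yilmaz all have ranking points 8792 pts, so the next rule applies.
Among Halvorsen, Marchetti and Yilmaz, a home-nation competitor before not a home-nation competitor: Halvorsen (a home-nation competitor) before Marchetti and Yilmaz (not a home-nation competitor).
Among Marchetti and Yilmaz, by date of most recent title (earlier first): Marchetti (Apr 19, 2010) before Yilmaz (Sep 28, 2018).
Among Mbeki, Ruiz, Espinoza and Reyes, by ranking points (lower first): Mbeki (2459 pts) before Ruiz, Espinoza and Reyes (4732 pts).
Among Ruiz, Espinoza and Reyes, a home-nation competitor before not a home-nation competitor: Ruiz and Espinoza (a home-nation competitor) before Reyes (not a home-nation competitor).
Among Ruiz and Espinoza, by date of most recent title (earlier first): Ruiz (Feb 7, 2007) before Espinoza (Mar 9, 2008).
Full order: Osei, Szabo, Nakamura, Halvorsen, Marchetti, Yilmaz, Mbeki, Ruiz, Espinoza, Reyes.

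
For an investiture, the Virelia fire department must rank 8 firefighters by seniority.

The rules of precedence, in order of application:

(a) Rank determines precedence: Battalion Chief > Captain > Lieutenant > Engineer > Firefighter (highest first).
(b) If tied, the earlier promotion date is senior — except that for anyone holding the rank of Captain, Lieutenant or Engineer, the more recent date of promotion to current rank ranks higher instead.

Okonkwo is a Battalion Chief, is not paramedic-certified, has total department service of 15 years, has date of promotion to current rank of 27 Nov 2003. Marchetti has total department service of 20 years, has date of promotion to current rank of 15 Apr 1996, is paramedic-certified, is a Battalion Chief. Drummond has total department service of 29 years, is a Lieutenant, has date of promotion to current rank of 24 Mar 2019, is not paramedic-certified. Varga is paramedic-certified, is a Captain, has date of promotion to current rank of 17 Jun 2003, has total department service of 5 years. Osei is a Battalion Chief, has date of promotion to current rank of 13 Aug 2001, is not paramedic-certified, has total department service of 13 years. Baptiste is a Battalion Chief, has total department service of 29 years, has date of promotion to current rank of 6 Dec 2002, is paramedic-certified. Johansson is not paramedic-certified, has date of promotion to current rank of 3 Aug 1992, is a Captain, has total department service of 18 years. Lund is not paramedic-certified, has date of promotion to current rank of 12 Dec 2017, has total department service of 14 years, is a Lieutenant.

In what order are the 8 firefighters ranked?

By rank: Marchetti, Osei, Baptiste and Okonkwo (Battalion Chief); then Varga and Johansson (Captain); then Drummond and Lund (Lieutenant).
Among Marchetti, Osei, Baptiste and Okonkwo, by date of promotion to current rank (earlier first): Marchetti (15 Apr 1996) before Osei (13 Aug 2001) before Baptiste (6 Dec 2002) before Okonkwo (27 Nov 2003).
Among Varga and Johansson, by date of promotion to current rank (later first) (reversed rule for this group): Varga (17 Jun 2003) before Johansson (3 Aug 1992).
Among Drummond and Lund, by date of promotion to current rank (later first) (reversed rule for this group): Drummond (24 Mar 2019) before Lund (12 Dec 2017).
Full order: Marchetti, Osei, Baptiste, Okonkwo, Varga, Johansson, Drummond, Lund.

Marchetti, Osei, Baptiste, Okonkwo, Varga, Johansson, Drummond, Lund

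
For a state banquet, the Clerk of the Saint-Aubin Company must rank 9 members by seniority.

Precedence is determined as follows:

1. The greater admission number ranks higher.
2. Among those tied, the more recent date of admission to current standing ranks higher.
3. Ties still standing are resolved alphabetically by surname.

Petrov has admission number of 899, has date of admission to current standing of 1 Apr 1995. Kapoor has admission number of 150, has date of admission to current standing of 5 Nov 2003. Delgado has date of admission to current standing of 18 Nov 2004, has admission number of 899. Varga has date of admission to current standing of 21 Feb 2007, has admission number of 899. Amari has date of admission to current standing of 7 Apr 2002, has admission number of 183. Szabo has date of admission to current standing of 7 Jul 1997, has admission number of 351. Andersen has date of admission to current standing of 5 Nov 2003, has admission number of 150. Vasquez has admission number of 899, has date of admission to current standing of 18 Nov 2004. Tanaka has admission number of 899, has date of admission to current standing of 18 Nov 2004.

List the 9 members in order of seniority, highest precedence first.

Varga, Delgado, Tanaka, Vasquez, Petrov, Szabo, Amari, Andersen, Kapoor

By admission number (higher first): Varga, Delgado, Tanaka, Vasquez and Petrov (each 899); then Szabo (351); then Amari (183); then Andersen and Kapoor (both 150).
Among Varga, Delgado, Tanaka, Vasquez and Petrov, by date of admission to current standing (later first): Varga (21 Feb 2007) before Delgado, Tanaka and Vasquez (18 Nov 2004) before Petrov (1 Apr 1995).
Among Delgado, Tanaka and Vasquez, alphabetically by surname: Delgado before Tanaka before Vasquez.
Andersen and Kapoor both have date of admission to current standing 5 Nov 2003, so the next rule applies.
Among Andersen and Kapoor, alphabetically by surname: Andersen before Kapoor.
Full order: Varga, Delgado, Tanaka, Vasquez, Petrov, Szabo, Amari, Andersen, Kapoor.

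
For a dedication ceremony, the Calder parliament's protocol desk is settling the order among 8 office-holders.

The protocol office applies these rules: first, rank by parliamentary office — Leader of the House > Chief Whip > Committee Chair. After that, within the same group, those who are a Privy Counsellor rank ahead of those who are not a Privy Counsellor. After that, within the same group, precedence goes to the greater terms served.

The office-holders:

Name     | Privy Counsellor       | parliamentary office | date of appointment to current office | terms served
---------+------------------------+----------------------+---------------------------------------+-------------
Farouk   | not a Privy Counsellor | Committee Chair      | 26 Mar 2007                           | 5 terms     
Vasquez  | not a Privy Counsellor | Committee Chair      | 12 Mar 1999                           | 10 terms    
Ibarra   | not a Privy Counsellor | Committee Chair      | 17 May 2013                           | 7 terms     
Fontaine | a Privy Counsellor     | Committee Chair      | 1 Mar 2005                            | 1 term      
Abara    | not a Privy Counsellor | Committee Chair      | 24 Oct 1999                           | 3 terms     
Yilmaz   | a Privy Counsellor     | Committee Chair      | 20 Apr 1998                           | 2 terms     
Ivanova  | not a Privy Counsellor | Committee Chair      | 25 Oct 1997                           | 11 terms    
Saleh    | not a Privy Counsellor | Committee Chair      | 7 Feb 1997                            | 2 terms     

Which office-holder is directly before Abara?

By parliamentary office: Yilmaz, Fontaine, Ivanova, Vasquez, Ibarra, Farouk, Abara and Saleh (Committee Chair).
Among Yilmaz, Fontaine, Ivanova, Vasquez, Ibarra, Farouk, Abara and Saleh, a Privy Counsellor before not a Privy Counsellor: Yilmaz and Fontaine (a Privy Counsellor) before Ivanova, Vasquez, Ibarra, Farouk, Abara and Saleh (not a Privy Counsellor).
Among Yilmaz and Fontaine, by terms served (higher first): Yilmaz (2 terms) before Fontaine (1 term).
Among Ivanova, Vasquez, Ibarra, Farouk, Abara and Saleh, by terms served (higher first): Ivanova (11 terms) before Vasquez (10 terms) before Ibarra (7 terms) before Farouk (5 terms) before Abara (3 terms) before Saleh (2 terms).
Order: Yilmaz, Fontaine, Ivanova, Vasquez, Ibarra, Farouk, Abara, Saleh.

Farouk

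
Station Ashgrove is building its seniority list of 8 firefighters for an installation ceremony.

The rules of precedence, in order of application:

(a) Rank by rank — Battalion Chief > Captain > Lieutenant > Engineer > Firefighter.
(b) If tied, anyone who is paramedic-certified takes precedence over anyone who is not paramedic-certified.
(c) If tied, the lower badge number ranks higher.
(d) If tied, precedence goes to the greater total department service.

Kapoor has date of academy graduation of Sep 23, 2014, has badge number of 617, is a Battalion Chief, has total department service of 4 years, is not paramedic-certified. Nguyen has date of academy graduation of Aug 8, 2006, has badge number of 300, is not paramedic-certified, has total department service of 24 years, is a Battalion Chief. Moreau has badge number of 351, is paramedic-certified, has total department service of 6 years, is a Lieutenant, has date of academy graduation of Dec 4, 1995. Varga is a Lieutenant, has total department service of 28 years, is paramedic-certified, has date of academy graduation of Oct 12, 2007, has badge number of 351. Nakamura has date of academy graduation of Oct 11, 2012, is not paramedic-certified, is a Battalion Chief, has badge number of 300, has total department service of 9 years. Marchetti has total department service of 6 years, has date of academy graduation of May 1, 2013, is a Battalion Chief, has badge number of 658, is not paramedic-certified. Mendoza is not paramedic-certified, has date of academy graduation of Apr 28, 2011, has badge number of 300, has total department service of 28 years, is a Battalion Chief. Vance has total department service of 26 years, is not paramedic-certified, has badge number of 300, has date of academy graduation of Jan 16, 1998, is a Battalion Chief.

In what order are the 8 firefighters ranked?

Mendoza, Vance, Nguyen, Nakamura, Kapoor, Marchetti, Varga, Moreau

By rank: Mendoza, Vance, Nguyen, Nakamura, Kapoor and Marchetti (Battalion Chief); then Varga and Moreau (Lieutenant).
Mendoza, Vance, Nguyen, Nakamura, Kapoor and Marchetti are each not paramedic-certified, so the next rule applies.
Among Mendoza, Vance, Nguyen, Nakamura, Kapoor and Marchetti, by badge number (lower first): Mendoza, Vance, Nguyen and Nakamura (300) before Kapoor (617) before Marchetti (658).
Among Mendoza, Vance, Nguyen and Nakamura, by total department service (higher first): Mendoza (28 years) before Vance (26 years) before Nguyen (24 years) before Nakamura (9 years).
Varga and Moreau are each paramedic-certified, so the next rule applies.
Varga and Moreau both have badge number 351, so the next rule applies.
Among Varga and Moreau, by total department service (higher first): Varga (28 years) before Moreau (6 years).
Full order: Mendoza, Vance, Nguyen, Nakamura, Kapoor, Marchetti, Varga, Moreau.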